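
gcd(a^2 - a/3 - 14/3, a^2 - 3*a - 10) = a + 2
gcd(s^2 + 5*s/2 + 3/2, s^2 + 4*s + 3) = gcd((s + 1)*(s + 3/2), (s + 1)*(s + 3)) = s + 1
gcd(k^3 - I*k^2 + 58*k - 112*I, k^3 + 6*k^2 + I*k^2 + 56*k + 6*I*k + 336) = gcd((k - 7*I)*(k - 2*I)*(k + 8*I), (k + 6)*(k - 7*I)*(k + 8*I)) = k^2 + I*k + 56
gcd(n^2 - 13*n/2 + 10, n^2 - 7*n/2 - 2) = n - 4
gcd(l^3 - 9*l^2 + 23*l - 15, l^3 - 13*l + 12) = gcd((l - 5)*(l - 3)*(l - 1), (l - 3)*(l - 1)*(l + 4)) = l^2 - 4*l + 3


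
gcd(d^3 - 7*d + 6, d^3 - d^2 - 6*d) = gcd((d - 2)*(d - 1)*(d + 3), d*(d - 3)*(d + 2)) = 1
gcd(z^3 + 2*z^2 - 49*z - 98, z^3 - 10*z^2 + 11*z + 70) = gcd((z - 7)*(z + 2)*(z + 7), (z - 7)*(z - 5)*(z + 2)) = z^2 - 5*z - 14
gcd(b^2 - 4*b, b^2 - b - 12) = b - 4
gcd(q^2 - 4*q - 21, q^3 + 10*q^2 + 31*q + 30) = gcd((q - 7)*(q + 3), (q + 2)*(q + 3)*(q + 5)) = q + 3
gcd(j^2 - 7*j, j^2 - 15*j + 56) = j - 7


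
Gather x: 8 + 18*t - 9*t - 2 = 9*t + 6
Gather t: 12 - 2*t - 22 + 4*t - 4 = 2*t - 14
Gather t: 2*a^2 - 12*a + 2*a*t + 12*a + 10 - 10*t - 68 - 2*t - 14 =2*a^2 + t*(2*a - 12) - 72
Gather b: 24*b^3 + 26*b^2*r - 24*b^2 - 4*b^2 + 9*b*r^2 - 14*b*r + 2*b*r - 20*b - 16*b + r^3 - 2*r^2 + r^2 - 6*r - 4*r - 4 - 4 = 24*b^3 + b^2*(26*r - 28) + b*(9*r^2 - 12*r - 36) + r^3 - r^2 - 10*r - 8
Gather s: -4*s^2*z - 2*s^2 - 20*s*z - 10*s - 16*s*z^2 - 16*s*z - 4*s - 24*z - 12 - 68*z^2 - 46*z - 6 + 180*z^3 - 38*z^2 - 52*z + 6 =s^2*(-4*z - 2) + s*(-16*z^2 - 36*z - 14) + 180*z^3 - 106*z^2 - 122*z - 12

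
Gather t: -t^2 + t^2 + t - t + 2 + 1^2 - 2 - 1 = 0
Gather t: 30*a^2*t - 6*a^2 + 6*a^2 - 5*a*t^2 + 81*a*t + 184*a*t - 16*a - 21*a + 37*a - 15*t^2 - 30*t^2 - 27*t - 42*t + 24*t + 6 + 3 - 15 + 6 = t^2*(-5*a - 45) + t*(30*a^2 + 265*a - 45)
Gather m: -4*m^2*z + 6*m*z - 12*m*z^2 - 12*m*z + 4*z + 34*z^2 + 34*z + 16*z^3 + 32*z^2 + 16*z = -4*m^2*z + m*(-12*z^2 - 6*z) + 16*z^3 + 66*z^2 + 54*z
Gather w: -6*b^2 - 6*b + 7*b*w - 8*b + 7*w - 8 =-6*b^2 - 14*b + w*(7*b + 7) - 8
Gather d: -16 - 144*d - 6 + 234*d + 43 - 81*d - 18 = 9*d + 3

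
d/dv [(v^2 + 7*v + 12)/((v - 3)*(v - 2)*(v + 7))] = (-v^4 - 14*v^3 - 79*v^2 + 36*v + 642)/(v^6 + 4*v^5 - 54*v^4 - 32*v^3 + 1009*v^2 - 2436*v + 1764)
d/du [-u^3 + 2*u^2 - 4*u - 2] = -3*u^2 + 4*u - 4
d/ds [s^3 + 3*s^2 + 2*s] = 3*s^2 + 6*s + 2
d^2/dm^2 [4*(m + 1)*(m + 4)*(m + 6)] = 24*m + 88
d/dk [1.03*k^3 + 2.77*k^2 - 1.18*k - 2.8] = 3.09*k^2 + 5.54*k - 1.18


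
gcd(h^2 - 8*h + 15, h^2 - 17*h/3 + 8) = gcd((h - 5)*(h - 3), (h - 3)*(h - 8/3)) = h - 3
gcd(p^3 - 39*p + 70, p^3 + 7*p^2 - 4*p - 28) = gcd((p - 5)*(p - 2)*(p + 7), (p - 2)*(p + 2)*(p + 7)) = p^2 + 5*p - 14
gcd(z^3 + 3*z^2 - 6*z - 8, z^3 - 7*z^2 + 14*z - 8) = z - 2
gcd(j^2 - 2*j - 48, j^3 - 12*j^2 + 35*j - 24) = j - 8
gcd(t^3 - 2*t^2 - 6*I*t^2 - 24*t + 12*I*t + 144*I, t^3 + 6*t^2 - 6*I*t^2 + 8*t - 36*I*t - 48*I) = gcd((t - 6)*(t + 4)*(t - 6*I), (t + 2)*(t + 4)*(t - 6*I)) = t^2 + t*(4 - 6*I) - 24*I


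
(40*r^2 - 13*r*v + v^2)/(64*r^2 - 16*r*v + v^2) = (5*r - v)/(8*r - v)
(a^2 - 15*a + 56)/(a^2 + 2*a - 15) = (a^2 - 15*a + 56)/(a^2 + 2*a - 15)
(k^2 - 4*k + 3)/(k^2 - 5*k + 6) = (k - 1)/(k - 2)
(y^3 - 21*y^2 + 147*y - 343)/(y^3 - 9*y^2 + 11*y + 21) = (y^2 - 14*y + 49)/(y^2 - 2*y - 3)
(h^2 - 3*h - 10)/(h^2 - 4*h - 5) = (h + 2)/(h + 1)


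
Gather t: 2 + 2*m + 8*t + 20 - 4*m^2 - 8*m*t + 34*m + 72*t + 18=-4*m^2 + 36*m + t*(80 - 8*m) + 40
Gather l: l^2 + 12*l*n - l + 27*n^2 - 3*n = l^2 + l*(12*n - 1) + 27*n^2 - 3*n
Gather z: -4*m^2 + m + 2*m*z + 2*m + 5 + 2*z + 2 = -4*m^2 + 3*m + z*(2*m + 2) + 7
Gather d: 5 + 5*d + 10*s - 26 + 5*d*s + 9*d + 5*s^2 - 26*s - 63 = d*(5*s + 14) + 5*s^2 - 16*s - 84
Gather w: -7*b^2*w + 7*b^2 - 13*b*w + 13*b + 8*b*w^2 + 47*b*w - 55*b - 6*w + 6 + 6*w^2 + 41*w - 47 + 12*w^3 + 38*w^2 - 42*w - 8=7*b^2 - 42*b + 12*w^3 + w^2*(8*b + 44) + w*(-7*b^2 + 34*b - 7) - 49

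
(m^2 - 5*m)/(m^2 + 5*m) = (m - 5)/(m + 5)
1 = 1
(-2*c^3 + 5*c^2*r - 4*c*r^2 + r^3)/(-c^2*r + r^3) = (2*c^2 - 3*c*r + r^2)/(r*(c + r))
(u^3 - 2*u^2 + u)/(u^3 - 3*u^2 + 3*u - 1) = u/(u - 1)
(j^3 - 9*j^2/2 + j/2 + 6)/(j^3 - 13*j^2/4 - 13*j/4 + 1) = 2*(2*j - 3)/(4*j - 1)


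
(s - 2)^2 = s^2 - 4*s + 4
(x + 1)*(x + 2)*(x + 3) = x^3 + 6*x^2 + 11*x + 6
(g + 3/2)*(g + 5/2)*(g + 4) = g^3 + 8*g^2 + 79*g/4 + 15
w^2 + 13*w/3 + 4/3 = (w + 1/3)*(w + 4)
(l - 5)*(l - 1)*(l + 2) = l^3 - 4*l^2 - 7*l + 10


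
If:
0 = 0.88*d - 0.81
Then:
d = 0.92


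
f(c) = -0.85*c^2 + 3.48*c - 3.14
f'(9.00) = -11.82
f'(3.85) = -3.06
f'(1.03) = 1.73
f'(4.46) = -4.10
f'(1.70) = 0.59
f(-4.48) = -35.79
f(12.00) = -83.78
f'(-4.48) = 11.10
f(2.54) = 0.22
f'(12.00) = -16.92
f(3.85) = -2.34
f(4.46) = -4.53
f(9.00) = -40.67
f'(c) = 3.48 - 1.7*c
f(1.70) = 0.32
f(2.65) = 0.11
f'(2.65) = -1.02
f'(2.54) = -0.84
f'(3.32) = -2.16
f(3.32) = -0.96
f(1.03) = -0.46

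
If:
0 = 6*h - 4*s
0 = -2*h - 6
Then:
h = -3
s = -9/2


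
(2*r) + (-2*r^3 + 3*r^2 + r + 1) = -2*r^3 + 3*r^2 + 3*r + 1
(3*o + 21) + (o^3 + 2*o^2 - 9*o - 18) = o^3 + 2*o^2 - 6*o + 3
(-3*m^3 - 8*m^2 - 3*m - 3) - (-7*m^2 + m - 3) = -3*m^3 - m^2 - 4*m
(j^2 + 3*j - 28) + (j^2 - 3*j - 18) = 2*j^2 - 46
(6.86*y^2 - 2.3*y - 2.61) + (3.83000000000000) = 6.86*y^2 - 2.3*y + 1.22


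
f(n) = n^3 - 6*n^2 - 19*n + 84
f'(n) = 3*n^2 - 12*n - 19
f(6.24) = -25.21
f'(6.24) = 22.93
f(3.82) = -20.39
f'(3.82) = -21.06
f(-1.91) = 91.43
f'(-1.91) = 14.86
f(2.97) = 0.84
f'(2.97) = -28.18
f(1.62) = 41.73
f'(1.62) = -30.57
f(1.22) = 53.71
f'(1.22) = -29.17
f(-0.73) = 94.28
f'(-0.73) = -8.64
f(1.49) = 45.68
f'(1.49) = -30.22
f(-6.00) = -234.00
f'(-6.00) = 161.00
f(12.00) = 720.00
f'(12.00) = 269.00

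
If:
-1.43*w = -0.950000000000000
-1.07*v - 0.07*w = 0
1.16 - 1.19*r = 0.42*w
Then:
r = 0.74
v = -0.04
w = 0.66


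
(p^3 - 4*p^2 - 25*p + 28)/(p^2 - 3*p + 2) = (p^2 - 3*p - 28)/(p - 2)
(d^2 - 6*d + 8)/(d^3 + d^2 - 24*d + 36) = (d - 4)/(d^2 + 3*d - 18)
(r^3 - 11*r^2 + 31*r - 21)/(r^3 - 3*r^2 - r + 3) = (r - 7)/(r + 1)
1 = 1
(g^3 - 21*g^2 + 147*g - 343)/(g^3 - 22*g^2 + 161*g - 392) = (g - 7)/(g - 8)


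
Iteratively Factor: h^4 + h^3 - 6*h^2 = (h)*(h^3 + h^2 - 6*h) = h^2*(h^2 + h - 6) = h^2*(h - 2)*(h + 3)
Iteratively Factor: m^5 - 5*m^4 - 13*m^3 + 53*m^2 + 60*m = (m - 4)*(m^4 - m^3 - 17*m^2 - 15*m) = m*(m - 4)*(m^3 - m^2 - 17*m - 15) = m*(m - 4)*(m + 1)*(m^2 - 2*m - 15) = m*(m - 5)*(m - 4)*(m + 1)*(m + 3)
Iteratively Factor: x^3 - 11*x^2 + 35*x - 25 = (x - 5)*(x^2 - 6*x + 5) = (x - 5)^2*(x - 1)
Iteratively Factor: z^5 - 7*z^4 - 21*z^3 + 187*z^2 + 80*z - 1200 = (z + 3)*(z^4 - 10*z^3 + 9*z^2 + 160*z - 400) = (z - 5)*(z + 3)*(z^3 - 5*z^2 - 16*z + 80) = (z - 5)*(z + 3)*(z + 4)*(z^2 - 9*z + 20) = (z - 5)^2*(z + 3)*(z + 4)*(z - 4)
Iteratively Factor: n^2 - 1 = (n - 1)*(n + 1)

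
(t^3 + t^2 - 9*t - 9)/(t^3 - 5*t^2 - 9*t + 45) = (t + 1)/(t - 5)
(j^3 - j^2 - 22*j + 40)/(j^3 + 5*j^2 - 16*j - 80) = (j - 2)/(j + 4)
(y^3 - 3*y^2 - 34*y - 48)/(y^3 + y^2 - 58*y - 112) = (y + 3)/(y + 7)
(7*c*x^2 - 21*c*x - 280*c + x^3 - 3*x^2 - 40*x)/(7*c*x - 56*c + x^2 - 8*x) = x + 5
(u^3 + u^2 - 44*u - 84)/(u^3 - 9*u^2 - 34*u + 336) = (u + 2)/(u - 8)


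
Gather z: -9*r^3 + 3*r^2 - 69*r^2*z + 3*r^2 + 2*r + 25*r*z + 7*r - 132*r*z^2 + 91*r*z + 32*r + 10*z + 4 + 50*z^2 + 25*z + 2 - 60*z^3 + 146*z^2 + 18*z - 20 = -9*r^3 + 6*r^2 + 41*r - 60*z^3 + z^2*(196 - 132*r) + z*(-69*r^2 + 116*r + 53) - 14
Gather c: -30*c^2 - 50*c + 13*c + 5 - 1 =-30*c^2 - 37*c + 4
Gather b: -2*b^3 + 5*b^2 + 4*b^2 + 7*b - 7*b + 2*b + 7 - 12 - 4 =-2*b^3 + 9*b^2 + 2*b - 9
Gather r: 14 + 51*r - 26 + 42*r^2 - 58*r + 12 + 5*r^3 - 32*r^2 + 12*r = 5*r^3 + 10*r^2 + 5*r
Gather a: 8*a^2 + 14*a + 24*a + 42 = 8*a^2 + 38*a + 42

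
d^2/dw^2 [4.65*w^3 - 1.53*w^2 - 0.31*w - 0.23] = 27.9*w - 3.06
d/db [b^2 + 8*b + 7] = 2*b + 8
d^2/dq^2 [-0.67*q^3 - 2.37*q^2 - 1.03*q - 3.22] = -4.02*q - 4.74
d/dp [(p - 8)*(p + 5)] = 2*p - 3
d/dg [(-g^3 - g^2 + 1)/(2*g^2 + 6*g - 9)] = (-2*g^4 - 12*g^3 + 21*g^2 + 14*g - 6)/(4*g^4 + 24*g^3 - 108*g + 81)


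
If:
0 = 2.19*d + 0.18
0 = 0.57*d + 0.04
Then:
No Solution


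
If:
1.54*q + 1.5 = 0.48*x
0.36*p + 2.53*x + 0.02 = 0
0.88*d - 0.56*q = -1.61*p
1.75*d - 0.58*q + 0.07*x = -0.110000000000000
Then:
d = -0.39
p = -0.13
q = -0.97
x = 0.01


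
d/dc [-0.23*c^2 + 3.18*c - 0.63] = 3.18 - 0.46*c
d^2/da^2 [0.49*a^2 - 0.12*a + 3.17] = 0.980000000000000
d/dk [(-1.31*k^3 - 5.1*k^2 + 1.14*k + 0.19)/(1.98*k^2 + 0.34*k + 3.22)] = (-2.5938*k^4 - 0.890800000000002*k^3 - 16.6458*k^2 - 33.5964*k + 3.6062)/(3.9204*k^4 + 1.3464*k^3 + 12.8668*k^2 + 2.1896*k + 10.3684)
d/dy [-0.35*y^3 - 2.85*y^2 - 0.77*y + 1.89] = -1.05*y^2 - 5.7*y - 0.77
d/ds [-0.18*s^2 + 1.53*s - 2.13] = 1.53 - 0.36*s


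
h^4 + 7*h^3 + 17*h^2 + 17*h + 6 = (h + 1)^2*(h + 2)*(h + 3)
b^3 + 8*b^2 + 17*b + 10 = (b + 1)*(b + 2)*(b + 5)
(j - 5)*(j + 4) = j^2 - j - 20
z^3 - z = z*(z - 1)*(z + 1)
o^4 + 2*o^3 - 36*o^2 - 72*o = o*(o - 6)*(o + 2)*(o + 6)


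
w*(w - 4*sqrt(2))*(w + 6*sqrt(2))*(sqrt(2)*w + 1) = sqrt(2)*w^4 + 5*w^3 - 46*sqrt(2)*w^2 - 48*w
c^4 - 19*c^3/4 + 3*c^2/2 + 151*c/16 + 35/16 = (c - 7/2)*(c - 5/2)*(c + 1/4)*(c + 1)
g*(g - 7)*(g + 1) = g^3 - 6*g^2 - 7*g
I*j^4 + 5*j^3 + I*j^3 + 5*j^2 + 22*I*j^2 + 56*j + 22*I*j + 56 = (j - 7*I)*(j - 2*I)*(j + 4*I)*(I*j + I)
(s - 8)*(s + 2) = s^2 - 6*s - 16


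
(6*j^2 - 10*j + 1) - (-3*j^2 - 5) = 9*j^2 - 10*j + 6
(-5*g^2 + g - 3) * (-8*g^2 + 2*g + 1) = 40*g^4 - 18*g^3 + 21*g^2 - 5*g - 3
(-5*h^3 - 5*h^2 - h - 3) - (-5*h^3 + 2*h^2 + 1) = -7*h^2 - h - 4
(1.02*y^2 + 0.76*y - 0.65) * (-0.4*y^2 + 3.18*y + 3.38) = -0.408*y^4 + 2.9396*y^3 + 6.1244*y^2 + 0.5018*y - 2.197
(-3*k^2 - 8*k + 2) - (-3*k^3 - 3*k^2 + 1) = 3*k^3 - 8*k + 1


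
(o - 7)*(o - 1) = o^2 - 8*o + 7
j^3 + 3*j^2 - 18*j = j*(j - 3)*(j + 6)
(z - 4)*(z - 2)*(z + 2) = z^3 - 4*z^2 - 4*z + 16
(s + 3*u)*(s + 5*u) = s^2 + 8*s*u + 15*u^2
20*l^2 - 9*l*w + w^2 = (-5*l + w)*(-4*l + w)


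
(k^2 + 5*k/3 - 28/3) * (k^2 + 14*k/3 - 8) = k^4 + 19*k^3/3 - 86*k^2/9 - 512*k/9 + 224/3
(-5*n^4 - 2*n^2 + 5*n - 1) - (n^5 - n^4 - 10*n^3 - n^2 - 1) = -n^5 - 4*n^4 + 10*n^3 - n^2 + 5*n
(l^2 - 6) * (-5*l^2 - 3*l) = -5*l^4 - 3*l^3 + 30*l^2 + 18*l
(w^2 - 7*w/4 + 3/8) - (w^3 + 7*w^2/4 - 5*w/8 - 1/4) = -w^3 - 3*w^2/4 - 9*w/8 + 5/8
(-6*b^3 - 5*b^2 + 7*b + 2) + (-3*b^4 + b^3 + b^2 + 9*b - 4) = -3*b^4 - 5*b^3 - 4*b^2 + 16*b - 2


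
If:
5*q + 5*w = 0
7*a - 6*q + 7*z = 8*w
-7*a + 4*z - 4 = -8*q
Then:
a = -24*z/35 - 4/35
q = 2/5 - 11*z/10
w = 11*z/10 - 2/5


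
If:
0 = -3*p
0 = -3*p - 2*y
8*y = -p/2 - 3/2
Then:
No Solution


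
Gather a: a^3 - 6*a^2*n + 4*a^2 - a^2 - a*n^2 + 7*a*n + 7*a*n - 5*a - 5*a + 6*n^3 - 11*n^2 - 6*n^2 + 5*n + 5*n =a^3 + a^2*(3 - 6*n) + a*(-n^2 + 14*n - 10) + 6*n^3 - 17*n^2 + 10*n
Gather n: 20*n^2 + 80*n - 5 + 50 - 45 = 20*n^2 + 80*n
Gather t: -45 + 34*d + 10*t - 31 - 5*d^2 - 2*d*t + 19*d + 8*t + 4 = -5*d^2 + 53*d + t*(18 - 2*d) - 72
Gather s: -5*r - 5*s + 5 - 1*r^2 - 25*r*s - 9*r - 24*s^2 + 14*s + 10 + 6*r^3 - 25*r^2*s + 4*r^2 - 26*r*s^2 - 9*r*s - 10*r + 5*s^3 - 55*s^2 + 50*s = 6*r^3 + 3*r^2 - 24*r + 5*s^3 + s^2*(-26*r - 79) + s*(-25*r^2 - 34*r + 59) + 15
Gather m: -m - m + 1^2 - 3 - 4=-2*m - 6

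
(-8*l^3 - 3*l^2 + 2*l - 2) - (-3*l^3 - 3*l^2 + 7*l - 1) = -5*l^3 - 5*l - 1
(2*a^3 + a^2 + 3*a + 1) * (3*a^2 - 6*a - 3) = 6*a^5 - 9*a^4 - 3*a^3 - 18*a^2 - 15*a - 3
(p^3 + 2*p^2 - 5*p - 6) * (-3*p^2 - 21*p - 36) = -3*p^5 - 27*p^4 - 63*p^3 + 51*p^2 + 306*p + 216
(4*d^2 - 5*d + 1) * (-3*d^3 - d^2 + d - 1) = -12*d^5 + 11*d^4 + 6*d^3 - 10*d^2 + 6*d - 1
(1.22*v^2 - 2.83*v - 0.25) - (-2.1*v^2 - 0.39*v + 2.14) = 3.32*v^2 - 2.44*v - 2.39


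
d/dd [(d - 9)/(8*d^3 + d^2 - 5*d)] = (d*(8*d^2 + d - 5) - (d - 9)*(24*d^2 + 2*d - 5))/(d^2*(8*d^2 + d - 5)^2)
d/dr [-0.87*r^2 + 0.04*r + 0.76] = 0.04 - 1.74*r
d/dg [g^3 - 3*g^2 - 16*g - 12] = 3*g^2 - 6*g - 16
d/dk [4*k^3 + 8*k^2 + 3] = 4*k*(3*k + 4)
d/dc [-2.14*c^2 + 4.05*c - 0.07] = 4.05 - 4.28*c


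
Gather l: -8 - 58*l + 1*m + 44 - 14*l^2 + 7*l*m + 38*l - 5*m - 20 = -14*l^2 + l*(7*m - 20) - 4*m + 16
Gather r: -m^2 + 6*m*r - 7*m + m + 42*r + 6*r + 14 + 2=-m^2 - 6*m + r*(6*m + 48) + 16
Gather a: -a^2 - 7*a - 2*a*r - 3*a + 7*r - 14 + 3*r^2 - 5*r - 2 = -a^2 + a*(-2*r - 10) + 3*r^2 + 2*r - 16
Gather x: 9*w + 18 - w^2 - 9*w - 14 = 4 - w^2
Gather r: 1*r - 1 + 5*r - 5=6*r - 6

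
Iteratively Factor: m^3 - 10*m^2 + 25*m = (m - 5)*(m^2 - 5*m) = (m - 5)^2*(m)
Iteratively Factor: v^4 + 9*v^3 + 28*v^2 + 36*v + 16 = (v + 4)*(v^3 + 5*v^2 + 8*v + 4) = (v + 2)*(v + 4)*(v^2 + 3*v + 2) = (v + 2)^2*(v + 4)*(v + 1)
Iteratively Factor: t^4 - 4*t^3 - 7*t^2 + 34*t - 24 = (t - 2)*(t^3 - 2*t^2 - 11*t + 12) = (t - 2)*(t + 3)*(t^2 - 5*t + 4) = (t - 4)*(t - 2)*(t + 3)*(t - 1)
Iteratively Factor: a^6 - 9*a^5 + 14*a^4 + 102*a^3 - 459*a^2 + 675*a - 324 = (a - 3)*(a^5 - 6*a^4 - 4*a^3 + 90*a^2 - 189*a + 108) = (a - 3)^2*(a^4 - 3*a^3 - 13*a^2 + 51*a - 36) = (a - 3)^3*(a^3 - 13*a + 12) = (a - 3)^3*(a + 4)*(a^2 - 4*a + 3) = (a - 3)^3*(a - 1)*(a + 4)*(a - 3)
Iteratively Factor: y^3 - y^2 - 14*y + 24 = (y - 3)*(y^2 + 2*y - 8) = (y - 3)*(y - 2)*(y + 4)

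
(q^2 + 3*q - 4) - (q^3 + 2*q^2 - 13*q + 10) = -q^3 - q^2 + 16*q - 14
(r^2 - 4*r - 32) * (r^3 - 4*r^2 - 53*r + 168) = r^5 - 8*r^4 - 69*r^3 + 508*r^2 + 1024*r - 5376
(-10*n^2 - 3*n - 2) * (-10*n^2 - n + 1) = 100*n^4 + 40*n^3 + 13*n^2 - n - 2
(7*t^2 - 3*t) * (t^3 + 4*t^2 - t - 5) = 7*t^5 + 25*t^4 - 19*t^3 - 32*t^2 + 15*t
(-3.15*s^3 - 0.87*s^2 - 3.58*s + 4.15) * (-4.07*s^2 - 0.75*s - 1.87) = 12.8205*s^5 + 5.9034*s^4 + 21.1136*s^3 - 12.5786*s^2 + 3.5821*s - 7.7605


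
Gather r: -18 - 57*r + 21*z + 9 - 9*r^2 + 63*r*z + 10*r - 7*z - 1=-9*r^2 + r*(63*z - 47) + 14*z - 10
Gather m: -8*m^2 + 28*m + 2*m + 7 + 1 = -8*m^2 + 30*m + 8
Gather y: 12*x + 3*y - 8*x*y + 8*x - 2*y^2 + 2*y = 20*x - 2*y^2 + y*(5 - 8*x)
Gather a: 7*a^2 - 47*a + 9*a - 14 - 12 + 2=7*a^2 - 38*a - 24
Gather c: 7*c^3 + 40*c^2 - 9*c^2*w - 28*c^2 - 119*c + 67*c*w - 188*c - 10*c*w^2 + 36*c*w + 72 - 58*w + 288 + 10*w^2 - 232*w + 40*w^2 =7*c^3 + c^2*(12 - 9*w) + c*(-10*w^2 + 103*w - 307) + 50*w^2 - 290*w + 360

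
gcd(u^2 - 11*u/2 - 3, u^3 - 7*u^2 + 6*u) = u - 6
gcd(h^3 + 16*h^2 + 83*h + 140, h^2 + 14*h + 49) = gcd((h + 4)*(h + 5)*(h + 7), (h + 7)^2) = h + 7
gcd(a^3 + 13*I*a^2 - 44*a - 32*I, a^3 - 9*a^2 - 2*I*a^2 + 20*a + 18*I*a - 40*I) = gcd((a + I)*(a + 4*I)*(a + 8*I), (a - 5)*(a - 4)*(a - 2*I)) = 1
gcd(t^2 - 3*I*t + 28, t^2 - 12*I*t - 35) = t - 7*I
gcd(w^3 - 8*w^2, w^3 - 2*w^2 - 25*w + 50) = 1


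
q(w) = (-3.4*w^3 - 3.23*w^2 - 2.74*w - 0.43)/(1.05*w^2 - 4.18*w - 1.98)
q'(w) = (4.18 - 2.1*w)*(-3.4*w^3 - 3.23*w^2 - 2.74*w - 0.43)/(1.05*w^2 - 4.18*w - 1.98)^2 + (-10.2*w^2 - 6.46*w - 2.74)/(1.05*w^2 - 4.18*w - 1.98) = (-3.57*w^4 + 28.424*w^3 + 36.5744*w^2 + 13.6938*w + 3.6278)/(1.1025*w^4 - 8.778*w^3 + 13.3144*w^2 + 16.5528*w + 3.9204)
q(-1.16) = 0.87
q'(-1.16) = -0.76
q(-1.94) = 1.74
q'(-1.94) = -1.41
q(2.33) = 11.19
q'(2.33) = 13.48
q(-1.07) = 0.80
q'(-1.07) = -0.63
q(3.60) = 61.63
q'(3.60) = 107.17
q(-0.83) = 0.71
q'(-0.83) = -0.10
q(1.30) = 3.00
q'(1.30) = 4.26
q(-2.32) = 2.32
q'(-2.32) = -1.62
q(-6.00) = 10.41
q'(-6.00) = -2.57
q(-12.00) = 27.30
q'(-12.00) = -2.97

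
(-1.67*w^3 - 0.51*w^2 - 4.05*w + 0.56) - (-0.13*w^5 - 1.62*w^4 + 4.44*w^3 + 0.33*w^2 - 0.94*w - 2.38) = 0.13*w^5 + 1.62*w^4 - 6.11*w^3 - 0.84*w^2 - 3.11*w + 2.94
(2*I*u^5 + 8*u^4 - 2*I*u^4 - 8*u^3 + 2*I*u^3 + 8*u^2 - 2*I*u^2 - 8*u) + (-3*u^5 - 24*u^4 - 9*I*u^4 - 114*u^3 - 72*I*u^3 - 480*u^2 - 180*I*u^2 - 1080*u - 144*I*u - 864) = -3*u^5 + 2*I*u^5 - 16*u^4 - 11*I*u^4 - 122*u^3 - 70*I*u^3 - 472*u^2 - 182*I*u^2 - 1088*u - 144*I*u - 864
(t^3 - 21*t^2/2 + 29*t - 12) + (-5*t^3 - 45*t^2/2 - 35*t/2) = -4*t^3 - 33*t^2 + 23*t/2 - 12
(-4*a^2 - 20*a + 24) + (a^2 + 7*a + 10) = -3*a^2 - 13*a + 34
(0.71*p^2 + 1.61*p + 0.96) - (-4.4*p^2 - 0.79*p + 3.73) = 5.11*p^2 + 2.4*p - 2.77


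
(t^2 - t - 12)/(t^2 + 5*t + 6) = (t - 4)/(t + 2)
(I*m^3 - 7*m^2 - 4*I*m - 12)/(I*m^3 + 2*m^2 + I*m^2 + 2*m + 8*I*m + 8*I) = (m^2 + 5*I*m + 6)/(m^2 + m*(1 - 4*I) - 4*I)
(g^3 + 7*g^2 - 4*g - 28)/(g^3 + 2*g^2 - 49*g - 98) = (g - 2)/(g - 7)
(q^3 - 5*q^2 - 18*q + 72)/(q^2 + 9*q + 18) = (q^3 - 5*q^2 - 18*q + 72)/(q^2 + 9*q + 18)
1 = 1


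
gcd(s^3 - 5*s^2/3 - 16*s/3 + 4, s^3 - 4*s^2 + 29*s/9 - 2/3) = s^2 - 11*s/3 + 2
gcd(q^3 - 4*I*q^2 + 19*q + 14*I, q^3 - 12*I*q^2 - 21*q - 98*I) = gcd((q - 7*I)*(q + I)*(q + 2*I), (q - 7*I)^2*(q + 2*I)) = q^2 - 5*I*q + 14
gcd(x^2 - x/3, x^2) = x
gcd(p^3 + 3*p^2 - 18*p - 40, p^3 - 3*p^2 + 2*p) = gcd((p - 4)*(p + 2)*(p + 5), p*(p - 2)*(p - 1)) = 1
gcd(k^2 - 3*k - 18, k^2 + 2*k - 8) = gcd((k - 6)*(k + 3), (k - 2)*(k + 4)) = 1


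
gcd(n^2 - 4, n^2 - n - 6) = n + 2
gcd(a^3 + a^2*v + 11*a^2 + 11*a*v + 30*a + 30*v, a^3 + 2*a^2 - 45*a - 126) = a + 6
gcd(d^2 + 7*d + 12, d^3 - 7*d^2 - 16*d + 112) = d + 4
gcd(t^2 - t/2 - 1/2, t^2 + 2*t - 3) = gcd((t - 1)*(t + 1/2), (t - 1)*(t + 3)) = t - 1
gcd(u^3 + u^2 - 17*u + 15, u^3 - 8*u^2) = 1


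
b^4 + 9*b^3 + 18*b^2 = b^2*(b + 3)*(b + 6)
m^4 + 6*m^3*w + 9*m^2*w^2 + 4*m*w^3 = m*(m + w)^2*(m + 4*w)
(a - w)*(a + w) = a^2 - w^2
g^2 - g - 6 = (g - 3)*(g + 2)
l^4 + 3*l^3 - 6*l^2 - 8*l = l*(l - 2)*(l + 1)*(l + 4)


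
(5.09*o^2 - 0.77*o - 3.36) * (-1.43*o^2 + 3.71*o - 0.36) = -7.2787*o^4 + 19.985*o^3 + 0.115699999999999*o^2 - 12.1884*o + 1.2096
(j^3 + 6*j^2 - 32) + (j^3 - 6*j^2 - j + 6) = 2*j^3 - j - 26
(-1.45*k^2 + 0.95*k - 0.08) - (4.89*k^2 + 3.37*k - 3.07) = -6.34*k^2 - 2.42*k + 2.99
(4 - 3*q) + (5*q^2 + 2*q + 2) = 5*q^2 - q + 6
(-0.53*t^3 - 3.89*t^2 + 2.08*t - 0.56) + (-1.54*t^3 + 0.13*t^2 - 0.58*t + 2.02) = -2.07*t^3 - 3.76*t^2 + 1.5*t + 1.46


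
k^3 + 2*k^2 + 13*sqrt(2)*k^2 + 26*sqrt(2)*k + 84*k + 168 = (k + 2)*(k + 6*sqrt(2))*(k + 7*sqrt(2))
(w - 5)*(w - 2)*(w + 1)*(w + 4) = w^4 - 2*w^3 - 21*w^2 + 22*w + 40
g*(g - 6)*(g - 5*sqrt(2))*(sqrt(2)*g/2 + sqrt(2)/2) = sqrt(2)*g^4/2 - 5*g^3 - 5*sqrt(2)*g^3/2 - 3*sqrt(2)*g^2 + 25*g^2 + 30*g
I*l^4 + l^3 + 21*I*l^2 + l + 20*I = (l - 5*I)*(l + I)*(l + 4*I)*(I*l + 1)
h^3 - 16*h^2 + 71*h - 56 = (h - 8)*(h - 7)*(h - 1)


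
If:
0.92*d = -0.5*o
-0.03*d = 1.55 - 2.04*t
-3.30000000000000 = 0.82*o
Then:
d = 2.19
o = -4.02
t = 0.79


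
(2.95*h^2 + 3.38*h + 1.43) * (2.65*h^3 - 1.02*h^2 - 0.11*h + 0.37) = 7.8175*h^5 + 5.948*h^4 + 0.0173999999999999*h^3 - 0.7389*h^2 + 1.0933*h + 0.5291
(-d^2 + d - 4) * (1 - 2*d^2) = 2*d^4 - 2*d^3 + 7*d^2 + d - 4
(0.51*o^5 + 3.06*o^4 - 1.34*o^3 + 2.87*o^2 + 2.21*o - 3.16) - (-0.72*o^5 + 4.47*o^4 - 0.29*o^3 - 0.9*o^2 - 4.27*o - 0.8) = 1.23*o^5 - 1.41*o^4 - 1.05*o^3 + 3.77*o^2 + 6.48*o - 2.36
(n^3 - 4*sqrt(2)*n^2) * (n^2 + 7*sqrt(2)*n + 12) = n^5 + 3*sqrt(2)*n^4 - 44*n^3 - 48*sqrt(2)*n^2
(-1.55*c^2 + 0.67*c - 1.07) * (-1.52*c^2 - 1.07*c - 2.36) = 2.356*c^4 + 0.6401*c^3 + 4.5675*c^2 - 0.4363*c + 2.5252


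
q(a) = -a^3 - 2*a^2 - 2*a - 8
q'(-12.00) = -386.00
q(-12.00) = 1456.00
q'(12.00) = -482.00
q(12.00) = -2048.00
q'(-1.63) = -3.45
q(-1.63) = -5.72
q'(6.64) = -160.83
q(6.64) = -402.21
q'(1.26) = -11.80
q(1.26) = -15.70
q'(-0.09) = -1.66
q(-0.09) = -7.84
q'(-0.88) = -0.80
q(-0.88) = -7.11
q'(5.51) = -115.12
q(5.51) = -247.02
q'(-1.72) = -4.00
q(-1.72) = -5.39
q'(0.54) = -5.03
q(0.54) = -9.82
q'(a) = -3*a^2 - 4*a - 2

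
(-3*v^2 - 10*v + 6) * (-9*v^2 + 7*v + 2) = 27*v^4 + 69*v^3 - 130*v^2 + 22*v + 12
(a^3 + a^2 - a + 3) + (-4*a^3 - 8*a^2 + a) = -3*a^3 - 7*a^2 + 3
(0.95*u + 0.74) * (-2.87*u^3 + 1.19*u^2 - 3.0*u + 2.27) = -2.7265*u^4 - 0.9933*u^3 - 1.9694*u^2 - 0.0634999999999999*u + 1.6798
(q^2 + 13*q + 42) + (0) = q^2 + 13*q + 42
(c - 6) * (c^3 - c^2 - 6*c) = c^4 - 7*c^3 + 36*c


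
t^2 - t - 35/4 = (t - 7/2)*(t + 5/2)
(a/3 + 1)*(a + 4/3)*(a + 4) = a^3/3 + 25*a^2/9 + 64*a/9 + 16/3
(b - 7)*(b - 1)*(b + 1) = b^3 - 7*b^2 - b + 7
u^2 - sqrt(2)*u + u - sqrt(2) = (u + 1)*(u - sqrt(2))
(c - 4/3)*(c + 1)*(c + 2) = c^3 + 5*c^2/3 - 2*c - 8/3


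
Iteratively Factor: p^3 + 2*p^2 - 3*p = (p + 3)*(p^2 - p) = p*(p + 3)*(p - 1)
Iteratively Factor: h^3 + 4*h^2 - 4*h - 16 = (h - 2)*(h^2 + 6*h + 8) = (h - 2)*(h + 4)*(h + 2)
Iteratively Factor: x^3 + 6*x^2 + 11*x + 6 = (x + 1)*(x^2 + 5*x + 6) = (x + 1)*(x + 3)*(x + 2)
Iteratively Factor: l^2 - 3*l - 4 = (l + 1)*(l - 4)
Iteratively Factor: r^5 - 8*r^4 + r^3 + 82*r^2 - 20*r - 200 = (r - 5)*(r^4 - 3*r^3 - 14*r^2 + 12*r + 40) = (r - 5)*(r + 2)*(r^3 - 5*r^2 - 4*r + 20) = (r - 5)*(r - 2)*(r + 2)*(r^2 - 3*r - 10) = (r - 5)^2*(r - 2)*(r + 2)*(r + 2)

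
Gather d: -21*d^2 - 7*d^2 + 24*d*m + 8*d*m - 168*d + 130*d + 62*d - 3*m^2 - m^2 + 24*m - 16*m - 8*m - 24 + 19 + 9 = -28*d^2 + d*(32*m + 24) - 4*m^2 + 4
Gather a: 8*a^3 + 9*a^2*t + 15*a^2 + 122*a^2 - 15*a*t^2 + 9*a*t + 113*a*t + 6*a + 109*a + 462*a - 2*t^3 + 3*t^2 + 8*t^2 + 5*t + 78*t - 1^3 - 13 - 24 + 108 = 8*a^3 + a^2*(9*t + 137) + a*(-15*t^2 + 122*t + 577) - 2*t^3 + 11*t^2 + 83*t + 70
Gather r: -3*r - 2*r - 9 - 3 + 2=-5*r - 10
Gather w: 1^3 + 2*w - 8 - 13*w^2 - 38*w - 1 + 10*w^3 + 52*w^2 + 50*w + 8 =10*w^3 + 39*w^2 + 14*w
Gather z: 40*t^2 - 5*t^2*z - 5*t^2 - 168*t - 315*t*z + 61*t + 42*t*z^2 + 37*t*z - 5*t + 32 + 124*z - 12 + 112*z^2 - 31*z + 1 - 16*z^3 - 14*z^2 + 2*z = 35*t^2 - 112*t - 16*z^3 + z^2*(42*t + 98) + z*(-5*t^2 - 278*t + 95) + 21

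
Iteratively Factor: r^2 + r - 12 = (r - 3)*(r + 4)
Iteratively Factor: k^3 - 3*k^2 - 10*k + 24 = (k - 2)*(k^2 - k - 12) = (k - 4)*(k - 2)*(k + 3)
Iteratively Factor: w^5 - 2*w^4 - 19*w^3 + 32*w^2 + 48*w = (w + 4)*(w^4 - 6*w^3 + 5*w^2 + 12*w) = (w - 4)*(w + 4)*(w^3 - 2*w^2 - 3*w) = w*(w - 4)*(w + 4)*(w^2 - 2*w - 3) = w*(w - 4)*(w - 3)*(w + 4)*(w + 1)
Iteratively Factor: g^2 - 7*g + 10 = (g - 2)*(g - 5)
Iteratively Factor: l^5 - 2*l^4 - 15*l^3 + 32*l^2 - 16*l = (l - 1)*(l^4 - l^3 - 16*l^2 + 16*l) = (l - 1)^2*(l^3 - 16*l) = (l - 4)*(l - 1)^2*(l^2 + 4*l) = l*(l - 4)*(l - 1)^2*(l + 4)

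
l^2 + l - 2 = (l - 1)*(l + 2)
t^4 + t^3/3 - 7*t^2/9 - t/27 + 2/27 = (t - 2/3)*(t - 1/3)*(t + 1/3)*(t + 1)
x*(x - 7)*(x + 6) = x^3 - x^2 - 42*x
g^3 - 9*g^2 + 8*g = g*(g - 8)*(g - 1)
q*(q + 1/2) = q^2 + q/2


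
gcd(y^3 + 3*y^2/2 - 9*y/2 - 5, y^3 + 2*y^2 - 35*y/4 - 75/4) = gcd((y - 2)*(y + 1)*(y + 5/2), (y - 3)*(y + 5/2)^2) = y + 5/2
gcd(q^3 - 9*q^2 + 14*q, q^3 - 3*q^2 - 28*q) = q^2 - 7*q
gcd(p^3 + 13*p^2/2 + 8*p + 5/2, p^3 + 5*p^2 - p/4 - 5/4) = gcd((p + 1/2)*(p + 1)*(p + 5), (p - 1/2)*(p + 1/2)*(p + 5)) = p^2 + 11*p/2 + 5/2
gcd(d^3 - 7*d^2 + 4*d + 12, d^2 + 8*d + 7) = d + 1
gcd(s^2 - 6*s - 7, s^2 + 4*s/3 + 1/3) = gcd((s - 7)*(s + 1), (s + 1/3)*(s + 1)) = s + 1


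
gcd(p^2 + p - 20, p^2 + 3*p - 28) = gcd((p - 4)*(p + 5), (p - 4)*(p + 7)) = p - 4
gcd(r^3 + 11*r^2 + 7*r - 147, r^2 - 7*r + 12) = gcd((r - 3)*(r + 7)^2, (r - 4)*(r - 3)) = r - 3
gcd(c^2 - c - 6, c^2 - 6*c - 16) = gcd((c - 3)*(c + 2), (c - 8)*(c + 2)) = c + 2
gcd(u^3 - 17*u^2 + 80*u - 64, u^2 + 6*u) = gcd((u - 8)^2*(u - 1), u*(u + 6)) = 1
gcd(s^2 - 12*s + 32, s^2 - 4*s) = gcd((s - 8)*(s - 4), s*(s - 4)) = s - 4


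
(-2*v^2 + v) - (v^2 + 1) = -3*v^2 + v - 1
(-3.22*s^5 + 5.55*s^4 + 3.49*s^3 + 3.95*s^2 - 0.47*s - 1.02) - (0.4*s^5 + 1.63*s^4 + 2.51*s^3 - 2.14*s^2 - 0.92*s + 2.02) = -3.62*s^5 + 3.92*s^4 + 0.98*s^3 + 6.09*s^2 + 0.45*s - 3.04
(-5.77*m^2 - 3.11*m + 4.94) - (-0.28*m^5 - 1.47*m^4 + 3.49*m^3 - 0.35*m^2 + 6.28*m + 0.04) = 0.28*m^5 + 1.47*m^4 - 3.49*m^3 - 5.42*m^2 - 9.39*m + 4.9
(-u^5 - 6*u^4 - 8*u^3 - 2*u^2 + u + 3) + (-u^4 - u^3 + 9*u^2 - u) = -u^5 - 7*u^4 - 9*u^3 + 7*u^2 + 3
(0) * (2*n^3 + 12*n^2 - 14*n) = 0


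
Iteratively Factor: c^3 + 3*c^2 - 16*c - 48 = (c - 4)*(c^2 + 7*c + 12) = (c - 4)*(c + 4)*(c + 3)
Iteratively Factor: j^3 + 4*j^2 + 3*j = (j + 1)*(j^2 + 3*j) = (j + 1)*(j + 3)*(j)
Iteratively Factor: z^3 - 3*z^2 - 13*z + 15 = (z + 3)*(z^2 - 6*z + 5) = (z - 1)*(z + 3)*(z - 5)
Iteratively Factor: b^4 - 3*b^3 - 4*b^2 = (b)*(b^3 - 3*b^2 - 4*b) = b*(b + 1)*(b^2 - 4*b) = b*(b - 4)*(b + 1)*(b)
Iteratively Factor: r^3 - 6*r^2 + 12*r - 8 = (r - 2)*(r^2 - 4*r + 4) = (r - 2)^2*(r - 2)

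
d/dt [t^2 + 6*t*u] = 2*t + 6*u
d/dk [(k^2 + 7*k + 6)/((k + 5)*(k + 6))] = 4/(k^2 + 10*k + 25)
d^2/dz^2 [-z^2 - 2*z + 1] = -2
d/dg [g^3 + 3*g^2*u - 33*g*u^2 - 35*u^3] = 3*g^2 + 6*g*u - 33*u^2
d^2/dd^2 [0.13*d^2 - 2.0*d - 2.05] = 0.260000000000000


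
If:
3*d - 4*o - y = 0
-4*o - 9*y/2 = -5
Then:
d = 5/3 - 7*y/6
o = 5/4 - 9*y/8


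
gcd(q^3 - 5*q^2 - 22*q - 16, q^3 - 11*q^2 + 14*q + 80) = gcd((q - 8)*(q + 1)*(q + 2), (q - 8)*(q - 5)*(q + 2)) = q^2 - 6*q - 16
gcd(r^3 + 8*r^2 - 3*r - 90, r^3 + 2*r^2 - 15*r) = r^2 + 2*r - 15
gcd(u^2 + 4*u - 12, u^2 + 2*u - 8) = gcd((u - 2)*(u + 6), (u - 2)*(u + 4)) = u - 2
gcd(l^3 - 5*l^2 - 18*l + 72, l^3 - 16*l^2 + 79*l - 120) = l - 3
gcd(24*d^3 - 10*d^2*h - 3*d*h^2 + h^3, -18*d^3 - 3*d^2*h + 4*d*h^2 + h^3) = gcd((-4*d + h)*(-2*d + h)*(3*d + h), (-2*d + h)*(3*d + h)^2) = 6*d^2 - d*h - h^2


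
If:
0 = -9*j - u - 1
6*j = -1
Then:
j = -1/6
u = 1/2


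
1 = 1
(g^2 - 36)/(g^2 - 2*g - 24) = (g + 6)/(g + 4)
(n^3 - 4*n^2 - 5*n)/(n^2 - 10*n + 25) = n*(n + 1)/(n - 5)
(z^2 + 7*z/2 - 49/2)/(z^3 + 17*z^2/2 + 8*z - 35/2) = (2*z - 7)/(2*z^2 + 3*z - 5)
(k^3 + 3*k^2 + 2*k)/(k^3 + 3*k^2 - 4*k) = (k^2 + 3*k + 2)/(k^2 + 3*k - 4)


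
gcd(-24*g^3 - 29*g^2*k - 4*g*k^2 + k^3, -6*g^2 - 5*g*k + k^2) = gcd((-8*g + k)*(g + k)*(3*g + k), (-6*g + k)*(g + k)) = g + k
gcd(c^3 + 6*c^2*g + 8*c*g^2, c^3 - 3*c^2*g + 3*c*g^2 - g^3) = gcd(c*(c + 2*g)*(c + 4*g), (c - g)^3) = 1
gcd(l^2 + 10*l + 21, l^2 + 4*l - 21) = l + 7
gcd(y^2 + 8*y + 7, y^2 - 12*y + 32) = 1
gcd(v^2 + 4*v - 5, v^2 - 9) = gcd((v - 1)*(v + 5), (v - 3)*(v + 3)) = 1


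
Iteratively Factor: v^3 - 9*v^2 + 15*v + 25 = (v + 1)*(v^2 - 10*v + 25) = (v - 5)*(v + 1)*(v - 5)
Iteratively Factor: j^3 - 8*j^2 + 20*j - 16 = (j - 2)*(j^2 - 6*j + 8) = (j - 4)*(j - 2)*(j - 2)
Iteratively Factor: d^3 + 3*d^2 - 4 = (d - 1)*(d^2 + 4*d + 4) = (d - 1)*(d + 2)*(d + 2)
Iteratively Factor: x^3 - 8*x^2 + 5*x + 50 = (x + 2)*(x^2 - 10*x + 25) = (x - 5)*(x + 2)*(x - 5)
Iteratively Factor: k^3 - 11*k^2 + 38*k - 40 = (k - 5)*(k^2 - 6*k + 8) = (k - 5)*(k - 2)*(k - 4)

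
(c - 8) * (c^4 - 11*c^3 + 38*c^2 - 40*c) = c^5 - 19*c^4 + 126*c^3 - 344*c^2 + 320*c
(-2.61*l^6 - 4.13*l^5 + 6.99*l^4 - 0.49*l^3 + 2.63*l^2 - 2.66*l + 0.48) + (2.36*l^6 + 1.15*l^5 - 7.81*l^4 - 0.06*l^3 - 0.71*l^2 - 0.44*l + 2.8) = -0.25*l^6 - 2.98*l^5 - 0.819999999999999*l^4 - 0.55*l^3 + 1.92*l^2 - 3.1*l + 3.28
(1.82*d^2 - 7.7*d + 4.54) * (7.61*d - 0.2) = 13.8502*d^3 - 58.961*d^2 + 36.0894*d - 0.908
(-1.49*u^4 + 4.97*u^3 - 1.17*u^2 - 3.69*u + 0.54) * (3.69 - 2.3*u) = 3.427*u^5 - 16.9291*u^4 + 21.0303*u^3 + 4.1697*u^2 - 14.8581*u + 1.9926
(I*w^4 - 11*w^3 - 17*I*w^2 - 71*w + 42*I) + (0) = I*w^4 - 11*w^3 - 17*I*w^2 - 71*w + 42*I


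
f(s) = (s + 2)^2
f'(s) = 2*s + 4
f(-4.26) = 5.11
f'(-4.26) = -4.52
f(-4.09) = 4.37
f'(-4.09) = -4.18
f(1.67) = 13.47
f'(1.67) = 7.34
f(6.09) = 65.45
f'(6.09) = 16.18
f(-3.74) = 3.03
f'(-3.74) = -3.48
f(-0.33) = 2.79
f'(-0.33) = 3.34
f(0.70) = 7.29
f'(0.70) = 5.40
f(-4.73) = 7.45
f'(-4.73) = -5.46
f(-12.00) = 100.00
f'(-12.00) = -20.00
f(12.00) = 196.00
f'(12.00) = 28.00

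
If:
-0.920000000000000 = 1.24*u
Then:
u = -0.74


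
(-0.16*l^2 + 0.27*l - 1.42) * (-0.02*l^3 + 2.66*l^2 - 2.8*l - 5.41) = 0.0032*l^5 - 0.431*l^4 + 1.1946*l^3 - 3.6676*l^2 + 2.5153*l + 7.6822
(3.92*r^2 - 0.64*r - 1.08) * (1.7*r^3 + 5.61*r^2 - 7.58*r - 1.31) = 6.664*r^5 + 20.9032*r^4 - 35.14*r^3 - 6.3428*r^2 + 9.0248*r + 1.4148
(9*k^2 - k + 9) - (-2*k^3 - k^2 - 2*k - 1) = 2*k^3 + 10*k^2 + k + 10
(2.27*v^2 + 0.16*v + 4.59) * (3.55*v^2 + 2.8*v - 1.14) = 8.0585*v^4 + 6.924*v^3 + 14.1547*v^2 + 12.6696*v - 5.2326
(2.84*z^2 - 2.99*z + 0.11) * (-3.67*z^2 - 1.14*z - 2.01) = -10.4228*z^4 + 7.7357*z^3 - 2.7035*z^2 + 5.8845*z - 0.2211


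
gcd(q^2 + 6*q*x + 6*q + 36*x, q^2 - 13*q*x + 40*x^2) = 1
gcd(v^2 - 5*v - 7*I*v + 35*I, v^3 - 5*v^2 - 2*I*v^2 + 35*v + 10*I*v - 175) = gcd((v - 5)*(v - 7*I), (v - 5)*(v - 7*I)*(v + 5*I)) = v^2 + v*(-5 - 7*I) + 35*I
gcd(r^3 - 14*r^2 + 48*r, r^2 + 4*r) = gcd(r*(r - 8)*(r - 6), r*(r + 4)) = r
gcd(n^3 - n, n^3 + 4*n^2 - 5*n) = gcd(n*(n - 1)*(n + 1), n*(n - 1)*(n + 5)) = n^2 - n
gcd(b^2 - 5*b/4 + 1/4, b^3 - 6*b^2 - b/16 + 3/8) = b - 1/4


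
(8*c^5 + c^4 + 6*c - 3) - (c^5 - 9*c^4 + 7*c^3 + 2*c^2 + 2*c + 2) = 7*c^5 + 10*c^4 - 7*c^3 - 2*c^2 + 4*c - 5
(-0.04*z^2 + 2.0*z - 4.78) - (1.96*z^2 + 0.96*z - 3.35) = -2.0*z^2 + 1.04*z - 1.43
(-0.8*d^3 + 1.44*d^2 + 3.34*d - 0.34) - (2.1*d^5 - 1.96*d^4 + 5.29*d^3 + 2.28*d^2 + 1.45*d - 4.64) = -2.1*d^5 + 1.96*d^4 - 6.09*d^3 - 0.84*d^2 + 1.89*d + 4.3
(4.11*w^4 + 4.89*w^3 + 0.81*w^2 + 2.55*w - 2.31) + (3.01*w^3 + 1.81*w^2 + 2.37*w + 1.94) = 4.11*w^4 + 7.9*w^3 + 2.62*w^2 + 4.92*w - 0.37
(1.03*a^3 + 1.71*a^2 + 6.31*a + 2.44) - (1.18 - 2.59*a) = 1.03*a^3 + 1.71*a^2 + 8.9*a + 1.26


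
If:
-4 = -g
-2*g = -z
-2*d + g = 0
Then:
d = 2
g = 4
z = 8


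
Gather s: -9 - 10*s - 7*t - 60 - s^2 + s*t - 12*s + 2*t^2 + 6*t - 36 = -s^2 + s*(t - 22) + 2*t^2 - t - 105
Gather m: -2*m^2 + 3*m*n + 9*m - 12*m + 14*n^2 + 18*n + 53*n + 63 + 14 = -2*m^2 + m*(3*n - 3) + 14*n^2 + 71*n + 77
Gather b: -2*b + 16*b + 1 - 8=14*b - 7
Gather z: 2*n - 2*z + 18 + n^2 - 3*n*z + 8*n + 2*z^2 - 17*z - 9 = n^2 + 10*n + 2*z^2 + z*(-3*n - 19) + 9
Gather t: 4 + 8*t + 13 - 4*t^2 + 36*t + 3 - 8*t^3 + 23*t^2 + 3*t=-8*t^3 + 19*t^2 + 47*t + 20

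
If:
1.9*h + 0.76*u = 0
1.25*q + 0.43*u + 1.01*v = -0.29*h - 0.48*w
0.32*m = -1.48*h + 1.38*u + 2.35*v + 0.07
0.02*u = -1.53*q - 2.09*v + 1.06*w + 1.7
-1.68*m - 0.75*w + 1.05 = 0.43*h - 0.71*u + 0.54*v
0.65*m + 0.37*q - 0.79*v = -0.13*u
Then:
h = 0.18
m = 0.58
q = 0.05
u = -0.44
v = 0.42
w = -0.72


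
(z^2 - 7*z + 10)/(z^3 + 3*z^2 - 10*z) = (z - 5)/(z*(z + 5))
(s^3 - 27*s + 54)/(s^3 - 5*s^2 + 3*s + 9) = (s + 6)/(s + 1)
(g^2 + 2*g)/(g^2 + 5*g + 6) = g/(g + 3)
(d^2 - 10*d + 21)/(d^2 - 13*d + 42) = (d - 3)/(d - 6)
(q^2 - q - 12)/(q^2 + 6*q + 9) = (q - 4)/(q + 3)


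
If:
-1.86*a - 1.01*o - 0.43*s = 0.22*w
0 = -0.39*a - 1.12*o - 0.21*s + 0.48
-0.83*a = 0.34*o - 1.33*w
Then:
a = 1.14444136494018*w - 0.23433320755599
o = 1.11798137382251*w + 0.572048712563153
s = -8.08795843337084*w - 0.330021938685215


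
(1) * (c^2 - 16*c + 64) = c^2 - 16*c + 64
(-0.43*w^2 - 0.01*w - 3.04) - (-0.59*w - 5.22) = -0.43*w^2 + 0.58*w + 2.18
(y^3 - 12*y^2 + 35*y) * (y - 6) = y^4 - 18*y^3 + 107*y^2 - 210*y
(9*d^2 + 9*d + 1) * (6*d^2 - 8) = 54*d^4 + 54*d^3 - 66*d^2 - 72*d - 8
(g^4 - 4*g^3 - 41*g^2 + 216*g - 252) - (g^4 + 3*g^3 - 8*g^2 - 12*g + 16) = -7*g^3 - 33*g^2 + 228*g - 268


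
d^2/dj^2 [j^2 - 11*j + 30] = 2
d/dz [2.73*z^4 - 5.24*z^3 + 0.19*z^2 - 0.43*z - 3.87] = 10.92*z^3 - 15.72*z^2 + 0.38*z - 0.43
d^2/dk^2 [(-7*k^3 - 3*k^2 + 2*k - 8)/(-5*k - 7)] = 2*(175*k^3 + 735*k^2 + 1029*k + 417)/(125*k^3 + 525*k^2 + 735*k + 343)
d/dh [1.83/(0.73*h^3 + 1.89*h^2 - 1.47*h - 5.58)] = (-4.0077*h^2 - 6.9174*h + 2.6901)/(0.73*h^3 + 1.89*h^2 - 1.47*h - 5.58)^2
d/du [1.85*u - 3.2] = 1.85000000000000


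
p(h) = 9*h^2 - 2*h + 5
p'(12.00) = 214.00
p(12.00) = 1277.00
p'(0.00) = -2.00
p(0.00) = 5.00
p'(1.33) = 21.94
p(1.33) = 18.26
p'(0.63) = 9.34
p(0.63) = 7.31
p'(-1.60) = -30.80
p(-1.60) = 31.24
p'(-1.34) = -26.12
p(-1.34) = 23.84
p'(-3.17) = -59.06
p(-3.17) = 101.78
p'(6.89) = 122.02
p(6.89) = 418.47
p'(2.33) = 39.94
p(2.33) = 49.20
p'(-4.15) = -76.70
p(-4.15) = 168.30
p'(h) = 18*h - 2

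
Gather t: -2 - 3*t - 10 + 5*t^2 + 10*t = 5*t^2 + 7*t - 12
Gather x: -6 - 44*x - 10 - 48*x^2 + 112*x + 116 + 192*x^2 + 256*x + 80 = 144*x^2 + 324*x + 180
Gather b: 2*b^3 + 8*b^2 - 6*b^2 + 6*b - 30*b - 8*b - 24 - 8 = 2*b^3 + 2*b^2 - 32*b - 32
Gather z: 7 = 7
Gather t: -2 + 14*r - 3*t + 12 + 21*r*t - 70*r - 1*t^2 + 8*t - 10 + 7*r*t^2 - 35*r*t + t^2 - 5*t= 7*r*t^2 - 14*r*t - 56*r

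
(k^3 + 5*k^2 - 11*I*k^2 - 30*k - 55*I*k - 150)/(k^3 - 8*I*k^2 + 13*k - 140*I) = (k^2 + k*(5 - 6*I) - 30*I)/(k^2 - 3*I*k + 28)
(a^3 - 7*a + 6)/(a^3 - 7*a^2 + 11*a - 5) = (a^2 + a - 6)/(a^2 - 6*a + 5)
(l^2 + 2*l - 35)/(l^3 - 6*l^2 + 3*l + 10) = (l + 7)/(l^2 - l - 2)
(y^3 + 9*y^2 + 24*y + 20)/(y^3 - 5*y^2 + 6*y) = (y^3 + 9*y^2 + 24*y + 20)/(y*(y^2 - 5*y + 6))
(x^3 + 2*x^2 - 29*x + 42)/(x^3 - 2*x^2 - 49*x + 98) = (x - 3)/(x - 7)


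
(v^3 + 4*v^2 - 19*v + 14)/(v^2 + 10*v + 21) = (v^2 - 3*v + 2)/(v + 3)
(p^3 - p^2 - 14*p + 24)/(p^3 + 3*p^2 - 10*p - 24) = (p - 2)/(p + 2)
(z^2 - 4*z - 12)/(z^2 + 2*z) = (z - 6)/z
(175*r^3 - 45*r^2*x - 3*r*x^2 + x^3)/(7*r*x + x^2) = 25*r^2/x - 10*r + x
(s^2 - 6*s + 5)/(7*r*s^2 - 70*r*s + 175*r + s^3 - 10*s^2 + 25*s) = (s - 1)/(7*r*s - 35*r + s^2 - 5*s)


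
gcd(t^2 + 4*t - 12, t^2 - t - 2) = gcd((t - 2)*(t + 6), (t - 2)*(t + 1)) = t - 2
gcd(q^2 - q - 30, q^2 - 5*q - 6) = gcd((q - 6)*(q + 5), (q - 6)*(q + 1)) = q - 6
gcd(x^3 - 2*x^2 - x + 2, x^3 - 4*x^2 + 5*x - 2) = x^2 - 3*x + 2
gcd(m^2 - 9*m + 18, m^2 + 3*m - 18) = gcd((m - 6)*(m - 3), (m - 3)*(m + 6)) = m - 3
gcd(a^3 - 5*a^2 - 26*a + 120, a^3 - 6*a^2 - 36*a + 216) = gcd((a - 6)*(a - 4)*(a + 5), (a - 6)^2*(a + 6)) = a - 6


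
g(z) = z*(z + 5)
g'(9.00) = 23.00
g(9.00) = 126.00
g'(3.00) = 11.00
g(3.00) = 24.00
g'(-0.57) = 3.86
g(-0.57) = -2.53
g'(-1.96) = 1.08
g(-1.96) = -5.96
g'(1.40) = 7.80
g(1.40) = 8.96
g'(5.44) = 15.88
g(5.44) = 56.79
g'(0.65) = 6.30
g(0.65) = 3.67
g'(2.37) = 9.74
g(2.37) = 17.47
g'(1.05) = 7.10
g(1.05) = 6.35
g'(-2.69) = -0.38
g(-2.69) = -6.21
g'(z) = 2*z + 5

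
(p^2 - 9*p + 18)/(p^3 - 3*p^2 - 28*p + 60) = (p - 3)/(p^2 + 3*p - 10)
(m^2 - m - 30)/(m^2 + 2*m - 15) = (m - 6)/(m - 3)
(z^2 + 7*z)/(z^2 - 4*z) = (z + 7)/(z - 4)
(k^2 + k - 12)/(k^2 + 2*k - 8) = (k - 3)/(k - 2)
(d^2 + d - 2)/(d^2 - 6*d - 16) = (d - 1)/(d - 8)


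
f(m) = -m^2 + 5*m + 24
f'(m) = 5 - 2*m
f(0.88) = 27.63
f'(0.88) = 3.24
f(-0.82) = 19.23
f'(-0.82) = 6.64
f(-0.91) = 18.62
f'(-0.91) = 6.82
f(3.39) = 29.46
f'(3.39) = -1.78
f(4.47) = 26.37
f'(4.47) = -3.94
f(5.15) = 23.23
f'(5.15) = -5.30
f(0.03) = 24.15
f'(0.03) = 4.94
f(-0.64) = 20.39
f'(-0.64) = 6.28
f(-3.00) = 0.00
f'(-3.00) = 11.00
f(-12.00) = -180.00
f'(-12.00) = 29.00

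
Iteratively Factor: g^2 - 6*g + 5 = (g - 1)*(g - 5)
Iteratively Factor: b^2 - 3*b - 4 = (b - 4)*(b + 1)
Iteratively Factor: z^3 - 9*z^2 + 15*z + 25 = (z - 5)*(z^2 - 4*z - 5) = (z - 5)^2*(z + 1)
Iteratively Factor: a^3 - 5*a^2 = (a)*(a^2 - 5*a) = a*(a - 5)*(a)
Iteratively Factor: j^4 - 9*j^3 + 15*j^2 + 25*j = (j + 1)*(j^3 - 10*j^2 + 25*j) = (j - 5)*(j + 1)*(j^2 - 5*j) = (j - 5)^2*(j + 1)*(j)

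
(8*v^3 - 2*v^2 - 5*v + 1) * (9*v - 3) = 72*v^4 - 42*v^3 - 39*v^2 + 24*v - 3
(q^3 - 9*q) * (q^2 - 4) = q^5 - 13*q^3 + 36*q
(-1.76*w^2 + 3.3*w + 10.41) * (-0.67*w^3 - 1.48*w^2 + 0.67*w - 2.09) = 1.1792*w^5 + 0.3938*w^4 - 13.0379*w^3 - 9.5174*w^2 + 0.077700000000001*w - 21.7569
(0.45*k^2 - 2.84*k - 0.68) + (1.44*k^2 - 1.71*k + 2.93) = 1.89*k^2 - 4.55*k + 2.25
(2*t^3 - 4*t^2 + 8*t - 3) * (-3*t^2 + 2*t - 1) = -6*t^5 + 16*t^4 - 34*t^3 + 29*t^2 - 14*t + 3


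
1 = 1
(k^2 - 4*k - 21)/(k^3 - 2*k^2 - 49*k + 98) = (k + 3)/(k^2 + 5*k - 14)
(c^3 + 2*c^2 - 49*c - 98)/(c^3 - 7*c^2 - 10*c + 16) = (c^2 - 49)/(c^2 - 9*c + 8)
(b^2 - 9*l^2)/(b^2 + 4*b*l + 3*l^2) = (b - 3*l)/(b + l)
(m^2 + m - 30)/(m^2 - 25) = (m + 6)/(m + 5)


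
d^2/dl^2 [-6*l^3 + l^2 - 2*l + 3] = 2 - 36*l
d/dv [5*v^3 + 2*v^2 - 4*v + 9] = 15*v^2 + 4*v - 4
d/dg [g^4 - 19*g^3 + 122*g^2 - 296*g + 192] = 4*g^3 - 57*g^2 + 244*g - 296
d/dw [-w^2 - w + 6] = -2*w - 1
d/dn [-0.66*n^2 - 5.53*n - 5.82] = -1.32*n - 5.53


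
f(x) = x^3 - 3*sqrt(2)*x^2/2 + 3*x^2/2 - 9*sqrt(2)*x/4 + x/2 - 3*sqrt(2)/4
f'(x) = 3*x^2 - 3*sqrt(2)*x + 3*x - 9*sqrt(2)/4 + 1/2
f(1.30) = -3.40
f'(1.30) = 0.77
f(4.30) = 55.43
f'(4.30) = 47.44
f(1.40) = -3.29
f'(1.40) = 1.46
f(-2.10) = -7.43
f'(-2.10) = 13.16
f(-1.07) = -0.13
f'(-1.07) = 2.08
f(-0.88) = 0.14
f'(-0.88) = 0.73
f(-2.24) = -9.41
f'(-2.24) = 15.15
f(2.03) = -0.70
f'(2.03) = 7.16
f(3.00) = 12.30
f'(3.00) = 20.59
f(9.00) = 653.47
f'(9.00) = 229.13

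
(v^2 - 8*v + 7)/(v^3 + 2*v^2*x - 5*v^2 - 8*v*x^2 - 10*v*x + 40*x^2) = (v^2 - 8*v + 7)/(v^3 + 2*v^2*x - 5*v^2 - 8*v*x^2 - 10*v*x + 40*x^2)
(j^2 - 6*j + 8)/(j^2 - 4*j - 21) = (-j^2 + 6*j - 8)/(-j^2 + 4*j + 21)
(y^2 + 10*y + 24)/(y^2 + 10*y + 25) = (y^2 + 10*y + 24)/(y^2 + 10*y + 25)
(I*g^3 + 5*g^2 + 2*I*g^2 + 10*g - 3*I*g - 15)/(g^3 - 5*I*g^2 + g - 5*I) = I*(g^2 + 2*g - 3)/(g^2 + 1)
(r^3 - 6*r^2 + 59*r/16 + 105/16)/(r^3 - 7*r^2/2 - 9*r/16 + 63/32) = 2*(4*r^2 - 27*r + 35)/(8*r^2 - 34*r + 21)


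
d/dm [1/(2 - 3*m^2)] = 6*m/(3*m^2 - 2)^2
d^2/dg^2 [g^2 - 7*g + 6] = 2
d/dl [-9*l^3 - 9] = -27*l^2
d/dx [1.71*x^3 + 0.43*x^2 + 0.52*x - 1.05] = 5.13*x^2 + 0.86*x + 0.52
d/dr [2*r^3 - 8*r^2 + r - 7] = 6*r^2 - 16*r + 1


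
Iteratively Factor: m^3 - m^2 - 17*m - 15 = (m - 5)*(m^2 + 4*m + 3) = (m - 5)*(m + 1)*(m + 3)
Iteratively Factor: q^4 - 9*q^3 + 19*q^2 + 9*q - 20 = (q - 1)*(q^3 - 8*q^2 + 11*q + 20) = (q - 5)*(q - 1)*(q^2 - 3*q - 4) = (q - 5)*(q - 1)*(q + 1)*(q - 4)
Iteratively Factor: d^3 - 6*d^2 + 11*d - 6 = (d - 2)*(d^2 - 4*d + 3) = (d - 3)*(d - 2)*(d - 1)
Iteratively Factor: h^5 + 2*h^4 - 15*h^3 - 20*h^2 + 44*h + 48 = (h - 3)*(h^4 + 5*h^3 - 20*h - 16) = (h - 3)*(h + 1)*(h^3 + 4*h^2 - 4*h - 16) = (h - 3)*(h + 1)*(h + 2)*(h^2 + 2*h - 8) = (h - 3)*(h + 1)*(h + 2)*(h + 4)*(h - 2)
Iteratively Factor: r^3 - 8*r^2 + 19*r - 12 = (r - 3)*(r^2 - 5*r + 4) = (r - 4)*(r - 3)*(r - 1)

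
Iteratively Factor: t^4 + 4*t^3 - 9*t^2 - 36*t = (t + 4)*(t^3 - 9*t) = (t - 3)*(t + 4)*(t^2 + 3*t) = t*(t - 3)*(t + 4)*(t + 3)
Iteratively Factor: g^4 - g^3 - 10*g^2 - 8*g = (g + 2)*(g^3 - 3*g^2 - 4*g) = (g - 4)*(g + 2)*(g^2 + g) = g*(g - 4)*(g + 2)*(g + 1)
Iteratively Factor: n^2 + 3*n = (n)*(n + 3)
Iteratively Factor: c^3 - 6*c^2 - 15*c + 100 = (c - 5)*(c^2 - c - 20) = (c - 5)*(c + 4)*(c - 5)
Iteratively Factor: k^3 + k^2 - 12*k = (k)*(k^2 + k - 12) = k*(k + 4)*(k - 3)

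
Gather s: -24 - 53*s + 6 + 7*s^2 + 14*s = 7*s^2 - 39*s - 18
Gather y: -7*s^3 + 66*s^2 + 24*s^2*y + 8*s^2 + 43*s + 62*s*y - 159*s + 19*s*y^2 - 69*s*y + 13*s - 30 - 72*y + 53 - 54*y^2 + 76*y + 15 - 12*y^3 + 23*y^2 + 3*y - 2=-7*s^3 + 74*s^2 - 103*s - 12*y^3 + y^2*(19*s - 31) + y*(24*s^2 - 7*s + 7) + 36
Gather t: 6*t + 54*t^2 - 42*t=54*t^2 - 36*t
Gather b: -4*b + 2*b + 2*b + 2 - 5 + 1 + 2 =0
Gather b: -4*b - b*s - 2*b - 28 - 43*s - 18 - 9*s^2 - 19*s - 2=b*(-s - 6) - 9*s^2 - 62*s - 48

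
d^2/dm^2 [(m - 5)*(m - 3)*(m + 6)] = 6*m - 4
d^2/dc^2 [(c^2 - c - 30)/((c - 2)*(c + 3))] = 4*(-c^3 - 36*c^2 - 54*c - 90)/(c^6 + 3*c^5 - 15*c^4 - 35*c^3 + 90*c^2 + 108*c - 216)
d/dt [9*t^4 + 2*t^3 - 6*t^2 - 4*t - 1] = 36*t^3 + 6*t^2 - 12*t - 4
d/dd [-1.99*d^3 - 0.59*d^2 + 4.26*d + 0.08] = -5.97*d^2 - 1.18*d + 4.26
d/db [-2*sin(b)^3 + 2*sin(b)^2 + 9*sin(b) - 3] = (-6*sin(b)^2 + 4*sin(b) + 9)*cos(b)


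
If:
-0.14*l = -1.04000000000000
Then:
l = 7.43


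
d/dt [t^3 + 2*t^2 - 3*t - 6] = 3*t^2 + 4*t - 3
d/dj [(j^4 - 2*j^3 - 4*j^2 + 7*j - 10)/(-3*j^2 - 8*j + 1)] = (-6*j^5 - 18*j^4 + 36*j^3 + 47*j^2 - 68*j - 73)/(9*j^4 + 48*j^3 + 58*j^2 - 16*j + 1)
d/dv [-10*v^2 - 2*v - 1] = -20*v - 2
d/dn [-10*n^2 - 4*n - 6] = -20*n - 4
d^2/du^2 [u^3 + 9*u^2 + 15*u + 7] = 6*u + 18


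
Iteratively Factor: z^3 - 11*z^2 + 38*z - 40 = (z - 2)*(z^2 - 9*z + 20) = (z - 5)*(z - 2)*(z - 4)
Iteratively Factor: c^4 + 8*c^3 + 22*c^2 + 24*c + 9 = (c + 3)*(c^3 + 5*c^2 + 7*c + 3) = (c + 3)^2*(c^2 + 2*c + 1) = (c + 1)*(c + 3)^2*(c + 1)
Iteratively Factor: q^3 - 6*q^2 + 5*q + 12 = (q + 1)*(q^2 - 7*q + 12) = (q - 4)*(q + 1)*(q - 3)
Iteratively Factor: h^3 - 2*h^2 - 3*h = (h + 1)*(h^2 - 3*h) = (h - 3)*(h + 1)*(h)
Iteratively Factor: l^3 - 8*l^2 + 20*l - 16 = (l - 4)*(l^2 - 4*l + 4) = (l - 4)*(l - 2)*(l - 2)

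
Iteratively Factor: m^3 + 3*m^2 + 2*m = (m)*(m^2 + 3*m + 2) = m*(m + 1)*(m + 2)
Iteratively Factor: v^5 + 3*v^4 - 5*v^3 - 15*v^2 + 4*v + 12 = (v - 1)*(v^4 + 4*v^3 - v^2 - 16*v - 12) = (v - 1)*(v + 1)*(v^3 + 3*v^2 - 4*v - 12) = (v - 1)*(v + 1)*(v + 2)*(v^2 + v - 6) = (v - 1)*(v + 1)*(v + 2)*(v + 3)*(v - 2)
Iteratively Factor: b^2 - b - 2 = (b + 1)*(b - 2)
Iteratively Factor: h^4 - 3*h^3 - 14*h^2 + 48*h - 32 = (h - 2)*(h^3 - h^2 - 16*h + 16) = (h - 2)*(h - 1)*(h^2 - 16) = (h - 2)*(h - 1)*(h + 4)*(h - 4)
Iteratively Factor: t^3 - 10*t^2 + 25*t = (t - 5)*(t^2 - 5*t) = t*(t - 5)*(t - 5)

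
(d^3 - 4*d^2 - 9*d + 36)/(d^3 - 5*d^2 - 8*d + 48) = (d - 3)/(d - 4)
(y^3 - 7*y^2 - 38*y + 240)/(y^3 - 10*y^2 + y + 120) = (y + 6)/(y + 3)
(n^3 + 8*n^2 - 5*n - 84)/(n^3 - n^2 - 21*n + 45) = (n^2 + 11*n + 28)/(n^2 + 2*n - 15)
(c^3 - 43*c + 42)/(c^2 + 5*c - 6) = (c^2 + c - 42)/(c + 6)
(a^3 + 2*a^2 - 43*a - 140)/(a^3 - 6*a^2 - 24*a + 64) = (a^2 - 2*a - 35)/(a^2 - 10*a + 16)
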